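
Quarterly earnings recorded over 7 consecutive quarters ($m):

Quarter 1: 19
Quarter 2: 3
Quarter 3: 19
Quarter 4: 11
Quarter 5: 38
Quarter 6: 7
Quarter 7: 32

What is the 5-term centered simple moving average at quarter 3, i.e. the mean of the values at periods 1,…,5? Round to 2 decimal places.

Sum of periods 1–5: 19 + 3 + 19 + 11 + 38 = 90
Divide by 5: 90 / 5 = 18.00

18.00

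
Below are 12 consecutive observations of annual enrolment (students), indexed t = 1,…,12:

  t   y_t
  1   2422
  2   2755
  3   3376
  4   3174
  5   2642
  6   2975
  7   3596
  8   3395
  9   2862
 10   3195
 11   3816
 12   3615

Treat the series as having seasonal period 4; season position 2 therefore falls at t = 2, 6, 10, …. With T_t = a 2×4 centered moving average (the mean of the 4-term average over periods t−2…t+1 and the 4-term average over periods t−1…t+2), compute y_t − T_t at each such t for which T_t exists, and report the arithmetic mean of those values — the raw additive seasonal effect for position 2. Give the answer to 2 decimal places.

Season position 2 occurs at t = 6, 10 (where T_t is defined).
t=6: T_6 = 3124.3750; y_6 − T_6 = 2975 − 3124.3750 = -149.3750
t=10: T_10 = 3344.5000; y_10 − T_10 = 3195 − 3344.5000 = -149.5000
Mean deviation: (-149.3750 + -149.5000) / 2 = -149.44

-149.44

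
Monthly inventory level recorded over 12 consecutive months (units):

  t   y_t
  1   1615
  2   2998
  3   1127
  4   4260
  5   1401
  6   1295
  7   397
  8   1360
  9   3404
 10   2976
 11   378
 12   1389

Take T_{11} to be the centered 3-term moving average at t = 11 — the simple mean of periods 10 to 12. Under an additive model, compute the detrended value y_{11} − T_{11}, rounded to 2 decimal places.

Trend T_11 = (2976 + 378 + 1389) / 3 = 4743/3 = 1581.0000
Detrended value: 378 − 1581.0000 = -1203.00

-1203.00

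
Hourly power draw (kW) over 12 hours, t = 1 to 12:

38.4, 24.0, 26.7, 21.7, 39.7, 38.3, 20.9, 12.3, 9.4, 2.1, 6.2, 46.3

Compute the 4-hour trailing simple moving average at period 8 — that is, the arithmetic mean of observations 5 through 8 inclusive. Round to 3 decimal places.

27.800

Sum of periods 5–8: 39.7 + 38.3 + 20.9 + 12.3 = 111.2
Divide by 4: 111.2 / 4 = 27.800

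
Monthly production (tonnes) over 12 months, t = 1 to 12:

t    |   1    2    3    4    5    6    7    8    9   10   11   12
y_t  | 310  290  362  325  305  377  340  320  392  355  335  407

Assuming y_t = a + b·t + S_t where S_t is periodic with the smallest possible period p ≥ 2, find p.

First differences y_{t+1} − y_t: -20, 72, -37, -20, 72, -37, -20, 72, …
The difference pattern repeats every 3 terms and not for any smaller step, so p = 3.

3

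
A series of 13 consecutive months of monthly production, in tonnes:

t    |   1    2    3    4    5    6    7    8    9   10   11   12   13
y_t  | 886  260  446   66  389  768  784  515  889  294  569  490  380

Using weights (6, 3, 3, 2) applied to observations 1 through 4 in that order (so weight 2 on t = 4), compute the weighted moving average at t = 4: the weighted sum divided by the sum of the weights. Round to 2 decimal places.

540.43

Weighted sum: 6·886 + 3·260 + 3·446 + 2·66 = 5316 + 780 + 1338 + 132 = 7566
Weight total: 6 + 3 + 3 + 2 = 14
WMA = 7566 / 14 = 540.43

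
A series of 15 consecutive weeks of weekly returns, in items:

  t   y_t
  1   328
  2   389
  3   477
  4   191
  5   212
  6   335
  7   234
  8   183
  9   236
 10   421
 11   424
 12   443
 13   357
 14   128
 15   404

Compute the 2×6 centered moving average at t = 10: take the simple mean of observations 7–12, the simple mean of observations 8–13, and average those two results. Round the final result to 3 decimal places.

333.750

Sum over 7–12: 234 + 183 + 236 + 421 + 424 + 443 = 1941
Sum over 8–13: 183 + 236 + 421 + 424 + 443 + 357 = 2064
CMA at t=10 = (1941 + 2064) / (2·6) = 4005 / 12 = 333.750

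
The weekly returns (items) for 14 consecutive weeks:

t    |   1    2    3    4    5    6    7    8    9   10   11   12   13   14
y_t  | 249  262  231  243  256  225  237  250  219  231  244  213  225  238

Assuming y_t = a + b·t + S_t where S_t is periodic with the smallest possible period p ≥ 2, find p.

3

First differences y_{t+1} − y_t: 13, -31, 12, 13, -31, 12, 13, -31, …
The difference pattern repeats every 3 terms and not for any smaller step, so p = 3.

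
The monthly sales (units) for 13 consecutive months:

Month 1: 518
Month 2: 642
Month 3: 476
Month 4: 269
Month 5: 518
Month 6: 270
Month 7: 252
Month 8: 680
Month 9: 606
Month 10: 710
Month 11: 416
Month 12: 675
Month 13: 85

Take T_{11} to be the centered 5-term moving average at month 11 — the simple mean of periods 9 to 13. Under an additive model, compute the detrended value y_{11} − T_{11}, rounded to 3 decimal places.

-82.400

Trend T_11 = (606 + 710 + 416 + 675 + 85) / 5 = 2492/5 = 498.40000
Detrended value: 416 − 498.40000 = -82.400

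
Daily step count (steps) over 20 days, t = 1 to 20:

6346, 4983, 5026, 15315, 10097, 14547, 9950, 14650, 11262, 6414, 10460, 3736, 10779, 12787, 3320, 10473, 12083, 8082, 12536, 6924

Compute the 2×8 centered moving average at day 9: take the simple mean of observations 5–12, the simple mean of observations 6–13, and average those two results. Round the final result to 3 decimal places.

Sum over 5–12: 10097 + 14547 + 9950 + 14650 + 11262 + 6414 + 10460 + 3736 = 81116
Sum over 6–13: 14547 + 9950 + 14650 + 11262 + 6414 + 10460 + 3736 + 10779 = 81798
CMA at t=9 = (81116 + 81798) / (2·8) = 162914 / 16 = 10182.125

10182.125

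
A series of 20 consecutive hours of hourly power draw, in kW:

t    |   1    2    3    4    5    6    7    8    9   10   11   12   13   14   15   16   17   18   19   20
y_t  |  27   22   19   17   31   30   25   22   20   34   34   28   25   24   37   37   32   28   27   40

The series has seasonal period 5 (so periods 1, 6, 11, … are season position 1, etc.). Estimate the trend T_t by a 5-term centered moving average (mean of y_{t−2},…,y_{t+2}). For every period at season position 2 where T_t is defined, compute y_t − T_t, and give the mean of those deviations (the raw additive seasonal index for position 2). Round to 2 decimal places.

-0.60

Season position 2 occurs at t = 7, 12, 17 (where T_t is defined).
t=7: T_7 = 25.6000; y_7 − T_7 = 25 − 25.6000 = -0.6000
t=12: T_12 = 29.0000; y_12 − T_12 = 28 − 29.0000 = -1.0000
t=17: T_17 = 32.2000; y_17 − T_17 = 32 − 32.2000 = -0.2000
Mean deviation: (-0.6000 + -1.0000 + -0.2000) / 3 = -0.60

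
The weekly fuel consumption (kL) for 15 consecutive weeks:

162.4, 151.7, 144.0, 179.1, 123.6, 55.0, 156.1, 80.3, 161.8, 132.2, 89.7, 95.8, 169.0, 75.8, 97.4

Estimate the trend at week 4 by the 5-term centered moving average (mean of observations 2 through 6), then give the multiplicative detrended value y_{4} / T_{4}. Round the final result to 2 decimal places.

Trend T_4 = (151.7 + 144.0 + 179.1 + 123.6 + 55.0) / 5 = 653.4/5 = 130.6800
Ratio to trend: 179.1 / 130.6800 = 1.37

1.37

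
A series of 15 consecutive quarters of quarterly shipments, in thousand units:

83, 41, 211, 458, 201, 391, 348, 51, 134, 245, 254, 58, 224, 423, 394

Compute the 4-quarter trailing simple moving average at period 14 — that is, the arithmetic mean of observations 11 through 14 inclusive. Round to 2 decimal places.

Sum of periods 11–14: 254 + 58 + 224 + 423 = 959
Divide by 4: 959 / 4 = 239.75

239.75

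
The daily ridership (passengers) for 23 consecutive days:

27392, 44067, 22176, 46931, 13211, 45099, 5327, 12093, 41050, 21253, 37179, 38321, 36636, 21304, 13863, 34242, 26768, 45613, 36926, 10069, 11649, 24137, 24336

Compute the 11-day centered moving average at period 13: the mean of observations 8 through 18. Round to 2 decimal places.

Sum of periods 8–18: 12093 + 41050 + 21253 + 37179 + 38321 + 36636 + 21304 + 13863 + 34242 + 26768 + 45613 = 328322
Divide by 11: 328322 / 11 = 29847.45

29847.45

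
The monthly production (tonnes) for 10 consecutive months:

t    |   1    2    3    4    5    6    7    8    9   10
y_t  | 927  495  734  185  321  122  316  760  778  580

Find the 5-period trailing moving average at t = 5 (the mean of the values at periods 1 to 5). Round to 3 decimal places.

532.400

Sum of periods 1–5: 927 + 495 + 734 + 185 + 321 = 2662
Divide by 5: 2662 / 5 = 532.400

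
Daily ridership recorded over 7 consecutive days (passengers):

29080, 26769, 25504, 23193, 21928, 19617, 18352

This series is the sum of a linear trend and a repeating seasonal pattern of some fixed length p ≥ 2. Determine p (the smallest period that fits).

First differences y_{t+1} − y_t: -2311, -1265, -2311, -1265, -2311, -1265, …
The difference pattern repeats every 2 terms and not for any smaller step, so p = 2.

2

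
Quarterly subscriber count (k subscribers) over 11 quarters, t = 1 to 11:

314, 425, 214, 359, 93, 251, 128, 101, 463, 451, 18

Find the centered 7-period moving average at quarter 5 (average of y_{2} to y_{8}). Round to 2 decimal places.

Sum of periods 2–8: 425 + 214 + 359 + 93 + 251 + 128 + 101 = 1571
Divide by 7: 1571 / 7 = 224.43

224.43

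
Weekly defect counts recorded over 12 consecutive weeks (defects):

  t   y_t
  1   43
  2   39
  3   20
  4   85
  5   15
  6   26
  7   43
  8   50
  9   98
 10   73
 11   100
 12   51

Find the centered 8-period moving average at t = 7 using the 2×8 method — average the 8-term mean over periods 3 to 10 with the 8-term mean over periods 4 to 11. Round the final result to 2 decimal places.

56.25

Sum over 3–10: 20 + 85 + 15 + 26 + 43 + 50 + 98 + 73 = 410
Sum over 4–11: 85 + 15 + 26 + 43 + 50 + 98 + 73 + 100 = 490
CMA at t=7 = (410 + 490) / (2·8) = 900 / 16 = 56.25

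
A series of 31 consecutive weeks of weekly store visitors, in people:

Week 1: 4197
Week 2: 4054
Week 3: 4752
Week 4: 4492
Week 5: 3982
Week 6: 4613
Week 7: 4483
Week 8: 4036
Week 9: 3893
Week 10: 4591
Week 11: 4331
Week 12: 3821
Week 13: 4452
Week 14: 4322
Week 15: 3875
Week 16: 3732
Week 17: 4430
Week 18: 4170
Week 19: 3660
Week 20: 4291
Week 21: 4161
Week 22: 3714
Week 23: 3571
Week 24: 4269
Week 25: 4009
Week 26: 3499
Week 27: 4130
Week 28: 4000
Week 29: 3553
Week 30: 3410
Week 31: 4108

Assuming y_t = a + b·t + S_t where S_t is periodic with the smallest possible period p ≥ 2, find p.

First differences y_{t+1} − y_t: -143, 698, -260, -510, 631, -130, -447, -143, 698, -260, -510, 631, -130, -447, -143, 698, …
The difference pattern repeats every 7 terms and not for any smaller step, so p = 7.

7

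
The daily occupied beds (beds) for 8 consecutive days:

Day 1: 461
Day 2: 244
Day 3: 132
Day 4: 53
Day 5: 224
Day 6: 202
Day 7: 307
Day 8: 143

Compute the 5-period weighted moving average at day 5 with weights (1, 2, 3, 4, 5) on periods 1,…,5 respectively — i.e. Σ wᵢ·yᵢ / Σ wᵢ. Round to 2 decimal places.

Weighted sum: 1·461 + 2·244 + 3·132 + 4·53 + 5·224 = 461 + 488 + 396 + 212 + 1120 = 2677
Weight total: 1 + 2 + 3 + 4 + 5 = 15
WMA = 2677 / 15 = 178.47

178.47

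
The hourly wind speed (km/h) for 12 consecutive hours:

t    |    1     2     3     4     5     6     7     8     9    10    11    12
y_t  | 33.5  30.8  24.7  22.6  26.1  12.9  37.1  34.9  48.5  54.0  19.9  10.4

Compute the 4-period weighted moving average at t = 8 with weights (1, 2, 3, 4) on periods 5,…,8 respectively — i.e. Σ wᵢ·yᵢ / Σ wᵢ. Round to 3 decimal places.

30.280

Weighted sum: 1·26.1 + 2·12.9 + 3·37.1 + 4·34.9 = 26.1 + 25.8 + 111.3 + 139.6 = 302.8
Weight total: 1 + 2 + 3 + 4 = 10
WMA = 302.8 / 10 = 30.280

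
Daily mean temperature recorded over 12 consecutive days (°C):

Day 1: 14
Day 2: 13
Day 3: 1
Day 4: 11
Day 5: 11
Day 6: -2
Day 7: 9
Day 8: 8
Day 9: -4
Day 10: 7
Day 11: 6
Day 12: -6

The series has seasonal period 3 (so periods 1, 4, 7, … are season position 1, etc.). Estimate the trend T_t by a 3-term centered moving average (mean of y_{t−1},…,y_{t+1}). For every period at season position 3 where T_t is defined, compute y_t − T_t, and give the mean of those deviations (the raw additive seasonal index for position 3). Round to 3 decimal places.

-7.667

Season position 3 occurs at t = 3, 6, 9 (where T_t is defined).
t=3: T_3 = 8.33333; y_3 − T_3 = 1 − 8.33333 = -7.33333
t=6: T_6 = 6.00000; y_6 − T_6 = -2 − 6.00000 = -8.00000
t=9: T_9 = 3.66667; y_9 − T_9 = -4 − 3.66667 = -7.66667
Mean deviation: (-7.33333 + -8.00000 + -7.66667) / 3 = -7.667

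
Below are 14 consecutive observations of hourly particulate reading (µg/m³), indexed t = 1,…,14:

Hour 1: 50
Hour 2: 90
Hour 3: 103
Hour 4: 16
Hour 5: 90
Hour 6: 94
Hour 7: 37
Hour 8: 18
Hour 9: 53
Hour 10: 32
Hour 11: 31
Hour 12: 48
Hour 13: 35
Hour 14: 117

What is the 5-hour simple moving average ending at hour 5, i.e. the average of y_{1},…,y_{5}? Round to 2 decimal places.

Sum of periods 1–5: 50 + 90 + 103 + 16 + 90 = 349
Divide by 5: 349 / 5 = 69.80

69.80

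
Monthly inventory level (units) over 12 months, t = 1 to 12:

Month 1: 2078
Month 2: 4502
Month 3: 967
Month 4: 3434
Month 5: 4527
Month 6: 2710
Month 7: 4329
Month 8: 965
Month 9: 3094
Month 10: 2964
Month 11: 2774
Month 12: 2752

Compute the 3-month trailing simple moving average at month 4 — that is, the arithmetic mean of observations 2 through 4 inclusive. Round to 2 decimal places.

Sum of periods 2–4: 4502 + 967 + 3434 = 8903
Divide by 3: 8903 / 3 = 2967.67

2967.67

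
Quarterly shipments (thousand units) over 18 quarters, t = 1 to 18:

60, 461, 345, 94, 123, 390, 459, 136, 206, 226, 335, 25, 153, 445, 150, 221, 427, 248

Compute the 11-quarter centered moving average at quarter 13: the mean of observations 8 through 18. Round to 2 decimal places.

233.82

Sum of periods 8–18: 136 + 206 + 226 + 335 + 25 + 153 + 445 + 150 + 221 + 427 + 248 = 2572
Divide by 11: 2572 / 11 = 233.82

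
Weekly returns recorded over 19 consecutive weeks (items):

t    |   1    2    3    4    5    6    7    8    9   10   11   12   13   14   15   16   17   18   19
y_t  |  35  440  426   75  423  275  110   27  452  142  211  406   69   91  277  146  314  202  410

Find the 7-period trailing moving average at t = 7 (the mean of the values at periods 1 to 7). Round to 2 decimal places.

254.86

Sum of periods 1–7: 35 + 440 + 426 + 75 + 423 + 275 + 110 = 1784
Divide by 7: 1784 / 7 = 254.86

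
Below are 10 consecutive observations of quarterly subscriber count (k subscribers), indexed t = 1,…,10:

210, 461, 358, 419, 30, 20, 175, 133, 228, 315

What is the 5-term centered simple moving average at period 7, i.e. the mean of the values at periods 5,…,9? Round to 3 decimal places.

117.200

Sum of periods 5–9: 30 + 20 + 175 + 133 + 228 = 586
Divide by 5: 586 / 5 = 117.200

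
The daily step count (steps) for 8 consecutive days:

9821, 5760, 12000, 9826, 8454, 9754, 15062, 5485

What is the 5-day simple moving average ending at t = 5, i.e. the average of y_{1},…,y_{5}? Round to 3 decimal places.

9172.200

Sum of periods 1–5: 9821 + 5760 + 12000 + 9826 + 8454 = 45861
Divide by 5: 45861 / 5 = 9172.200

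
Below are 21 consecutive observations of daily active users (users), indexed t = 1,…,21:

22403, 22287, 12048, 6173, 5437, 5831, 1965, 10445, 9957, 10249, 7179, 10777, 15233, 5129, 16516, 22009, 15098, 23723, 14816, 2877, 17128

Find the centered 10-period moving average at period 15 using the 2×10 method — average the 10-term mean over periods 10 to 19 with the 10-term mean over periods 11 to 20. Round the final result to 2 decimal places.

Sum over 10–19: 10249 + 7179 + 10777 + 15233 + 5129 + 16516 + 22009 + 15098 + 23723 + 14816 = 140729
Sum over 11–20: 7179 + 10777 + 15233 + 5129 + 16516 + 22009 + 15098 + 23723 + 14816 + 2877 = 133357
CMA at t=15 = (140729 + 133357) / (2·10) = 274086 / 20 = 13704.30

13704.30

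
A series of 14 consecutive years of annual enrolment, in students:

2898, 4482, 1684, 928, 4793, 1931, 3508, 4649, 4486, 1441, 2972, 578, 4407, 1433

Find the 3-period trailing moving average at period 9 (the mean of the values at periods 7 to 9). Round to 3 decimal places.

4214.333

Sum of periods 7–9: 3508 + 4649 + 4486 = 12643
Divide by 3: 12643 / 3 = 4214.333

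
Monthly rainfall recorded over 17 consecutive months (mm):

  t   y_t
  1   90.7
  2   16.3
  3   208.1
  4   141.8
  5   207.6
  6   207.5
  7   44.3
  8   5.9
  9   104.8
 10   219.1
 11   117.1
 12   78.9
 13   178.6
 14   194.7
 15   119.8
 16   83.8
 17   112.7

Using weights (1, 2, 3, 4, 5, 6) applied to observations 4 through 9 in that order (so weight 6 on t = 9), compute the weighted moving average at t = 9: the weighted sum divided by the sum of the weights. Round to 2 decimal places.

Weighted sum: 1·141.8 + 2·207.6 + 3·207.5 + 4·44.3 + 5·5.9 + 6·104.8 = 141.8 + 415.2 + 622.5 + 177.2 + 29.5 + 628.8 = 2015.0
Weight total: 1 + 2 + 3 + 4 + 5 + 6 = 21
WMA = 2015.0 / 21 = 95.95

95.95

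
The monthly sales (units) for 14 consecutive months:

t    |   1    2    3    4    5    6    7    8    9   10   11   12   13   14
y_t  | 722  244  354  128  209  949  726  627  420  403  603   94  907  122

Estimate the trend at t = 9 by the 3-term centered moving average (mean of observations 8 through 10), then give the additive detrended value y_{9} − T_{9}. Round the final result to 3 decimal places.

-63.333

Trend T_9 = (627 + 420 + 403) / 3 = 1450/3 = 483.33333
Detrended value: 420 − 483.33333 = -63.333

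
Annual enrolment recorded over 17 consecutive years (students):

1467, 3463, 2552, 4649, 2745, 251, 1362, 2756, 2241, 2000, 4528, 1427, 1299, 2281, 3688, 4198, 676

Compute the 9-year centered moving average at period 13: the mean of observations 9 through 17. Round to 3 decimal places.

Sum of periods 9–17: 2241 + 2000 + 4528 + 1427 + 1299 + 2281 + 3688 + 4198 + 676 = 22338
Divide by 9: 22338 / 9 = 2482.000

2482.000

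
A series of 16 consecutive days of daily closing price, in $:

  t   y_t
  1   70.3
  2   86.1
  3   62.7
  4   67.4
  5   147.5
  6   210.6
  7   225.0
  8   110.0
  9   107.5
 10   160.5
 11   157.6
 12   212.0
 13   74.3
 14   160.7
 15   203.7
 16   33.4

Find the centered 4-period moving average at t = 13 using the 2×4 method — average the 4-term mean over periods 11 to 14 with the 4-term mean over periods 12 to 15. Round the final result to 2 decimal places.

Sum over 11–14: 157.6 + 212.0 + 74.3 + 160.7 = 604.6
Sum over 12–15: 212.0 + 74.3 + 160.7 + 203.7 = 650.7
CMA at t=13 = (604.6 + 650.7) / (2·4) = 1255.3 / 8 = 156.91

156.91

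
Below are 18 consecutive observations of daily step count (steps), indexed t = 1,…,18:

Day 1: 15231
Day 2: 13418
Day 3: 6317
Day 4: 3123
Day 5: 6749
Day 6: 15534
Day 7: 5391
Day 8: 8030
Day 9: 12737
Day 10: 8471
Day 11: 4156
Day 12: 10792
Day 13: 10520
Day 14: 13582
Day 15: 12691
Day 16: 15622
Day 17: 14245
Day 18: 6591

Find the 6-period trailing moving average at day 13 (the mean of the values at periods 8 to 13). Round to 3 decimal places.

9117.667

Sum of periods 8–13: 8030 + 12737 + 8471 + 4156 + 10792 + 10520 = 54706
Divide by 6: 54706 / 6 = 9117.667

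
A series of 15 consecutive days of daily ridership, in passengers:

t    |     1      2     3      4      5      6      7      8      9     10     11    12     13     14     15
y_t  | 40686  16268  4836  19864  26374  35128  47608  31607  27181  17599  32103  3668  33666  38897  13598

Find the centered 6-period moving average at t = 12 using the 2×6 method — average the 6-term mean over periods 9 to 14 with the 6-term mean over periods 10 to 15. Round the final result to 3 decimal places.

24387.083

Sum over 9–14: 27181 + 17599 + 32103 + 3668 + 33666 + 38897 = 153114
Sum over 10–15: 17599 + 32103 + 3668 + 33666 + 38897 + 13598 = 139531
CMA at t=12 = (153114 + 139531) / (2·6) = 292645 / 12 = 24387.083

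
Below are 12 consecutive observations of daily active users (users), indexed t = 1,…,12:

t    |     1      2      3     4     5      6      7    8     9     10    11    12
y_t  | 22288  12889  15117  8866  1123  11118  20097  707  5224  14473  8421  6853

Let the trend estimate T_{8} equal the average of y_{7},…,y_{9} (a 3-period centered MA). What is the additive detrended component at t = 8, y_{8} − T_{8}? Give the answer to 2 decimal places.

Trend T_8 = (20097 + 707 + 5224) / 3 = 26028/3 = 8676.0000
Detrended value: 707 − 8676.0000 = -7969.00

-7969.00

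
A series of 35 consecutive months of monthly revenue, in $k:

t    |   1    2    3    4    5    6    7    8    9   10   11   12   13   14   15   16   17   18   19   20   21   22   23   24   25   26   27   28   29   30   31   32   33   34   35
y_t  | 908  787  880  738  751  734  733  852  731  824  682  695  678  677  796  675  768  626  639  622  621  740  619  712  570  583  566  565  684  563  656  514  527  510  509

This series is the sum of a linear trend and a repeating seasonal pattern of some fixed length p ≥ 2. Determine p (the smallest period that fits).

7

First differences y_{t+1} − y_t: -121, 93, -142, 13, -17, -1, 119, -121, 93, -142, 13, -17, -1, 119, -121, 93, …
The difference pattern repeats every 7 terms and not for any smaller step, so p = 7.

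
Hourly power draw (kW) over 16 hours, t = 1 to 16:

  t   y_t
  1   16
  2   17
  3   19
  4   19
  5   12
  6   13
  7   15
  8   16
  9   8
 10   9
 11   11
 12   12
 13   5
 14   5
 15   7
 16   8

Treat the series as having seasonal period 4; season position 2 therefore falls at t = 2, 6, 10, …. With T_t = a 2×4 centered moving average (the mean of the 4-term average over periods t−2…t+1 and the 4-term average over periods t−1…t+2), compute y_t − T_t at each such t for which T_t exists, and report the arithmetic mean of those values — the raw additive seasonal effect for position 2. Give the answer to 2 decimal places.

Season position 2 occurs at t = 6, 10, 14 (where T_t is defined).
t=6: T_6 = 14.3750; y_6 − T_6 = 13 − 14.3750 = -1.3750
t=10: T_10 = 10.5000; y_10 − T_10 = 9 − 10.5000 = -1.5000
t=14: T_14 = 6.7500; y_14 − T_14 = 5 − 6.7500 = -1.7500
Mean deviation: (-1.3750 + -1.5000 + -1.7500) / 3 = -1.54

-1.54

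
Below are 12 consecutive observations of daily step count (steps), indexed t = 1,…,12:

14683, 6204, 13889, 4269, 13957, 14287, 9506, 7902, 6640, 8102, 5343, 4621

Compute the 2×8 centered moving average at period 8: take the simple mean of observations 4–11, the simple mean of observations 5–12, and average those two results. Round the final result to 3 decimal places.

Sum over 4–11: 4269 + 13957 + 14287 + 9506 + 7902 + 6640 + 8102 + 5343 = 70006
Sum over 5–12: 13957 + 14287 + 9506 + 7902 + 6640 + 8102 + 5343 + 4621 = 70358
CMA at t=8 = (70006 + 70358) / (2·8) = 140364 / 16 = 8772.750

8772.750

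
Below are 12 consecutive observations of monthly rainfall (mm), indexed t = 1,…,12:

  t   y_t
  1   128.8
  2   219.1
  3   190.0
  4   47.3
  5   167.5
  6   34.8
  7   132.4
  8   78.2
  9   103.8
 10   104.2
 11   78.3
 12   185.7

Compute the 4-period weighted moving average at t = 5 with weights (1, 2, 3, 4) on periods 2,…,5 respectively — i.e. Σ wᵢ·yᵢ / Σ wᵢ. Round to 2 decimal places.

141.10

Weighted sum: 1·219.1 + 2·190.0 + 3·47.3 + 4·167.5 = 219.1 + 380.0 + 141.9 + 670.0 = 1411.0
Weight total: 1 + 2 + 3 + 4 = 10
WMA = 1411.0 / 10 = 141.10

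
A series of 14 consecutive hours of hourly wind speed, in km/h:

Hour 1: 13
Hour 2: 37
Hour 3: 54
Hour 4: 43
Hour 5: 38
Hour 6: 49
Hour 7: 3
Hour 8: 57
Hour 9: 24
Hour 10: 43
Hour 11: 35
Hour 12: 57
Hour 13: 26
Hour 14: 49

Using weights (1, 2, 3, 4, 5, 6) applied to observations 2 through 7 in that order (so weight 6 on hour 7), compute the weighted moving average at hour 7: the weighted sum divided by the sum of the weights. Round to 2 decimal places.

Weighted sum: 1·37 + 2·54 + 3·43 + 4·38 + 5·49 + 6·3 = 37 + 108 + 129 + 152 + 245 + 18 = 689
Weight total: 1 + 2 + 3 + 4 + 5 + 6 = 21
WMA = 689 / 21 = 32.81

32.81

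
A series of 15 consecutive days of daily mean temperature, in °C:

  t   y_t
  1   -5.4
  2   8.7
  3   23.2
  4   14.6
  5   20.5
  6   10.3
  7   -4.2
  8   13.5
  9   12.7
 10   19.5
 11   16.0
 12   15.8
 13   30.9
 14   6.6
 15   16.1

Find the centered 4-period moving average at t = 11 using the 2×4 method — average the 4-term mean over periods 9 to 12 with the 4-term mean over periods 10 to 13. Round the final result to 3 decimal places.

18.275

Sum over 9–12: 12.7 + 19.5 + 16.0 + 15.8 = 64.0
Sum over 10–13: 19.5 + 16.0 + 15.8 + 30.9 = 82.2
CMA at t=11 = (64.0 + 82.2) / (2·4) = 146.2 / 8 = 18.275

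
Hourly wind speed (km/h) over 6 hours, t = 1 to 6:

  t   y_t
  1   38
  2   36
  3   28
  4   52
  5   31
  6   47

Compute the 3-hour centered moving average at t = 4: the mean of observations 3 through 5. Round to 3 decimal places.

Sum of periods 3–5: 28 + 52 + 31 = 111
Divide by 3: 111 / 3 = 37.000

37.000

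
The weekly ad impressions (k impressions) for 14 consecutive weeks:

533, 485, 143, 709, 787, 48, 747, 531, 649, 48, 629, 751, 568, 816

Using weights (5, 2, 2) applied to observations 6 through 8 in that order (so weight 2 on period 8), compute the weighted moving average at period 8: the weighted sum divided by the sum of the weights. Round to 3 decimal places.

Weighted sum: 5·48 + 2·747 + 2·531 = 240 + 1494 + 1062 = 2796
Weight total: 5 + 2 + 2 = 9
WMA = 2796 / 9 = 310.667

310.667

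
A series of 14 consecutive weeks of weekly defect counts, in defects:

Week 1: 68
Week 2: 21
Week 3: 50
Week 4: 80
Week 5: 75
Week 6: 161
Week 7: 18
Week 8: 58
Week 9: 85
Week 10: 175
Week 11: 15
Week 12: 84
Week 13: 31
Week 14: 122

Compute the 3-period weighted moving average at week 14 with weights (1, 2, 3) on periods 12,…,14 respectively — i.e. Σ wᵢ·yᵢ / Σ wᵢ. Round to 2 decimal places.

Weighted sum: 1·84 + 2·31 + 3·122 = 84 + 62 + 366 = 512
Weight total: 1 + 2 + 3 = 6
WMA = 512 / 6 = 85.33

85.33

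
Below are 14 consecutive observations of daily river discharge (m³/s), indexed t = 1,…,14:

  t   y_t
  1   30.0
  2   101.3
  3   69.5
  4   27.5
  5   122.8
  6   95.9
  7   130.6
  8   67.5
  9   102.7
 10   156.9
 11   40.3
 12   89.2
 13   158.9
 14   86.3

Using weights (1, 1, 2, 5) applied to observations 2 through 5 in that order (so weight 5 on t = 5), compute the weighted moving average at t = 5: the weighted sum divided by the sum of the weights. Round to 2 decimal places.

93.31

Weighted sum: 1·101.3 + 1·69.5 + 2·27.5 + 5·122.8 = 101.3 + 69.5 + 55.0 + 614.0 = 839.8
Weight total: 1 + 1 + 2 + 5 = 9
WMA = 839.8 / 9 = 93.31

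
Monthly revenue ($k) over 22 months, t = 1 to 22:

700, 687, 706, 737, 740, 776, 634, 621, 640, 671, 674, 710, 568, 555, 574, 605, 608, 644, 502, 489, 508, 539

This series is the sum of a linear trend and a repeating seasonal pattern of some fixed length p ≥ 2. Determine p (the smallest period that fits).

First differences y_{t+1} − y_t: -13, 19, 31, 3, 36, -142, -13, 19, 31, 3, 36, -142, -13, 19, …
The difference pattern repeats every 6 terms and not for any smaller step, so p = 6.

6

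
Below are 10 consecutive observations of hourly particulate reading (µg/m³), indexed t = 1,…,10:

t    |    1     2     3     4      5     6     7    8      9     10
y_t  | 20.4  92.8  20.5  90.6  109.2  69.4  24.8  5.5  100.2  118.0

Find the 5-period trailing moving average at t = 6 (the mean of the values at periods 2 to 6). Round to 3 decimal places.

Sum of periods 2–6: 92.8 + 20.5 + 90.6 + 109.2 + 69.4 = 382.5
Divide by 5: 382.5 / 5 = 76.500

76.500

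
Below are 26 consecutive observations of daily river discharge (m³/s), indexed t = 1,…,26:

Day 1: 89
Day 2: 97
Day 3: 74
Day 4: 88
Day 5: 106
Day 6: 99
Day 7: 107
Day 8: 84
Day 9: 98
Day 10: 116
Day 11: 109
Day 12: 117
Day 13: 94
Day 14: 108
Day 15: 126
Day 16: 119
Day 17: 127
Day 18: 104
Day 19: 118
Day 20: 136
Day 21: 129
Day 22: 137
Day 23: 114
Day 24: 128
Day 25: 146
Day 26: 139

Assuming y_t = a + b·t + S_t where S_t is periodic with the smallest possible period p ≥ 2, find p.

5

First differences y_{t+1} − y_t: 8, -23, 14, 18, -7, 8, -23, 14, 18, -7, 8, -23, …
The difference pattern repeats every 5 terms and not for any smaller step, so p = 5.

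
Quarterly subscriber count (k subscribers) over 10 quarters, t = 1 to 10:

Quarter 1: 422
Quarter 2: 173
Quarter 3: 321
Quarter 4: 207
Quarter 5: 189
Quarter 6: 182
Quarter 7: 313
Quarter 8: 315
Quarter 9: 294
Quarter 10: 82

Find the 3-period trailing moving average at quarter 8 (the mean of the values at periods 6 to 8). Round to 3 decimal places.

Sum of periods 6–8: 182 + 313 + 315 = 810
Divide by 3: 810 / 3 = 270.000

270.000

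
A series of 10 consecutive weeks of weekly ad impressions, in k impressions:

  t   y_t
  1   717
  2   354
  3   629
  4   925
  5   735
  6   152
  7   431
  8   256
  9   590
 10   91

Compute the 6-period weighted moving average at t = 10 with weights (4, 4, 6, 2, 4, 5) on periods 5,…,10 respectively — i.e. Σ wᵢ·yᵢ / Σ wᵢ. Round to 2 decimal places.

Weighted sum: 4·735 + 4·152 + 6·431 + 2·256 + 4·590 + 5·91 = 2940 + 608 + 2586 + 512 + 2360 + 455 = 9461
Weight total: 4 + 4 + 6 + 2 + 4 + 5 = 25
WMA = 9461 / 25 = 378.44

378.44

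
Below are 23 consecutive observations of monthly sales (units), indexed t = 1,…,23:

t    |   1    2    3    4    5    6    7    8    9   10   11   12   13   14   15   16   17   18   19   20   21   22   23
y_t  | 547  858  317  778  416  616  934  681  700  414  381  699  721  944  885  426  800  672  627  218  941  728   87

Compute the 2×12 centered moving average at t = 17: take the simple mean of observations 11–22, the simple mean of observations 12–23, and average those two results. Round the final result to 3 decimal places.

657.917

Sum over 11–22: 381 + 699 + 721 + 944 + 885 + 426 + 800 + 672 + 627 + 218 + 941 + 728 = 8042
Sum over 12–23: 699 + 721 + 944 + 885 + 426 + 800 + 672 + 627 + 218 + 941 + 728 + 87 = 7748
CMA at t=17 = (8042 + 7748) / (2·12) = 15790 / 24 = 657.917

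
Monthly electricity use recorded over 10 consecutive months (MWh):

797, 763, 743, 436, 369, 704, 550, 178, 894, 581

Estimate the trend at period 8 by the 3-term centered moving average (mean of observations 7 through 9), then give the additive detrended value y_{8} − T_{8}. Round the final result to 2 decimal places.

Trend T_8 = (550 + 178 + 894) / 3 = 1622/3 = 540.6667
Detrended value: 178 − 540.6667 = -362.67

-362.67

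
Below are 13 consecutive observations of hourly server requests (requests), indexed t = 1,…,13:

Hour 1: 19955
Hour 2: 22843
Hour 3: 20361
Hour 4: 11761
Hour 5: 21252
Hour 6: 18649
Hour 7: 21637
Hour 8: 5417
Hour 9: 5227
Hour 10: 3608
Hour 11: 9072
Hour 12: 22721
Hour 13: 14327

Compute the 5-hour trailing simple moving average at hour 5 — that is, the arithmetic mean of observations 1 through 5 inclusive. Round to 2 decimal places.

19234.40

Sum of periods 1–5: 19955 + 22843 + 20361 + 11761 + 21252 = 96172
Divide by 5: 96172 / 5 = 19234.40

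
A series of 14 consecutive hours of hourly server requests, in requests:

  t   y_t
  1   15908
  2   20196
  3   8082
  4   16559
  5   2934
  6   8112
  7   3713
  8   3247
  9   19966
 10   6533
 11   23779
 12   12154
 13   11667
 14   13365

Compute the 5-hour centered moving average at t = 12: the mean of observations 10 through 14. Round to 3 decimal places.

13499.600

Sum of periods 10–14: 6533 + 23779 + 12154 + 11667 + 13365 = 67498
Divide by 5: 67498 / 5 = 13499.600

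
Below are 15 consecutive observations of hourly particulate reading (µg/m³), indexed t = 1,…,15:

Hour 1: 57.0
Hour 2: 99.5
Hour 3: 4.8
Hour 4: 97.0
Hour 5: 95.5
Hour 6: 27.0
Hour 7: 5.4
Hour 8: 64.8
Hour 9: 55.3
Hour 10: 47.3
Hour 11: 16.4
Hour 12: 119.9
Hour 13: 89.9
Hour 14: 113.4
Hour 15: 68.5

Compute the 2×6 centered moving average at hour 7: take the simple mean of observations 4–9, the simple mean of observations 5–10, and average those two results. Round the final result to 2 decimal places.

Sum over 4–9: 97.0 + 95.5 + 27.0 + 5.4 + 64.8 + 55.3 = 345.0
Sum over 5–10: 95.5 + 27.0 + 5.4 + 64.8 + 55.3 + 47.3 = 295.3
CMA at t=7 = (345.0 + 295.3) / (2·6) = 640.3 / 12 = 53.36

53.36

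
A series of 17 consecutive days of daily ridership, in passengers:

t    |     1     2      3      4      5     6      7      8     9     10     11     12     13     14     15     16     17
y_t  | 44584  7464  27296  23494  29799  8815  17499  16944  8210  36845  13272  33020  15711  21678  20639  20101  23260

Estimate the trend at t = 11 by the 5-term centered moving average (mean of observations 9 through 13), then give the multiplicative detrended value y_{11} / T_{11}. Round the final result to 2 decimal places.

Trend T_11 = (8210 + 36845 + 13272 + 33020 + 15711) / 5 = 107058/5 = 21411.6000
Ratio to trend: 13272 / 21411.6000 = 0.62

0.62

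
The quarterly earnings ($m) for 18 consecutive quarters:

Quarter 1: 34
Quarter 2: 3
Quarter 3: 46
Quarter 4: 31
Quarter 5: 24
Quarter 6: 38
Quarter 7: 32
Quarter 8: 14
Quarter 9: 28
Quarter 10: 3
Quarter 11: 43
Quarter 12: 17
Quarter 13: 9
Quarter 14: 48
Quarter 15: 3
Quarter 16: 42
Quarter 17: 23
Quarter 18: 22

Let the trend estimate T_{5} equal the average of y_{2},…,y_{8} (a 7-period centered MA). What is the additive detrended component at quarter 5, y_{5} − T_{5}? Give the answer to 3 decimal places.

-2.857

Trend T_5 = (3 + 46 + 31 + 24 + 38 + 32 + 14) / 7 = 188/7 = 26.85714
Detrended value: 24 − 26.85714 = -2.857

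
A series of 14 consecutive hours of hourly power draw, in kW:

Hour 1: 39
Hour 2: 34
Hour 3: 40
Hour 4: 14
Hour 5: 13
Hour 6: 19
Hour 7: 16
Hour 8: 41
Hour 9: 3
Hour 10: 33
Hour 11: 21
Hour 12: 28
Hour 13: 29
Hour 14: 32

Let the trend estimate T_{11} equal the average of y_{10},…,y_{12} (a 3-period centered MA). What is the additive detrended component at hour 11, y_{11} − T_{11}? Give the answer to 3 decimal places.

-6.333

Trend T_11 = (33 + 21 + 28) / 3 = 82/3 = 27.33333
Detrended value: 21 − 27.33333 = -6.333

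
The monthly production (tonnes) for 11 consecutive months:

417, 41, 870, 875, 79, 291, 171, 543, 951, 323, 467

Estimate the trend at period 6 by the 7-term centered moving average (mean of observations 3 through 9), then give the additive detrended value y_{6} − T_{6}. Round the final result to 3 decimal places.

Trend T_6 = (870 + 875 + 79 + 291 + 171 + 543 + 951) / 7 = 3780/7 = 540.00000
Detrended value: 291 − 540.00000 = -249.000

-249.000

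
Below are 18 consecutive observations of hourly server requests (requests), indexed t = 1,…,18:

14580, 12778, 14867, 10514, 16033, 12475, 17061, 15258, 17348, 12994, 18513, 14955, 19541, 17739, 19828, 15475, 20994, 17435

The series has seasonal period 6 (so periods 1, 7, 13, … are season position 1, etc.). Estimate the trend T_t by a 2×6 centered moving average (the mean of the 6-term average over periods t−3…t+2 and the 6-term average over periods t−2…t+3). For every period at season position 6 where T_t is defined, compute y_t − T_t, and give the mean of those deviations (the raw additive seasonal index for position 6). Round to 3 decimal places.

Season position 6 occurs at t = 6, 12 (where T_t is defined).
t=6: T_6 = 14574.75000; y_6 − T_6 = 12475 − 14574.75000 = -2099.75000
t=12: T_12 = 17055.00000; y_12 − T_12 = 14955 − 17055.00000 = -2100.00000
Mean deviation: (-2099.75000 + -2100.00000) / 2 = -2099.875

-2099.875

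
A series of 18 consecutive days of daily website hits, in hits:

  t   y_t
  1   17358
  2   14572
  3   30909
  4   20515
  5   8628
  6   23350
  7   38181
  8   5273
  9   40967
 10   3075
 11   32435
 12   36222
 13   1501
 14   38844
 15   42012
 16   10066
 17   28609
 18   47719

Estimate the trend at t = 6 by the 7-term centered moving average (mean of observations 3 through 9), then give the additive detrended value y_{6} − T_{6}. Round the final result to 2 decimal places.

-624.71

Trend T_6 = (30909 + 20515 + 8628 + 23350 + 38181 + 5273 + 40967) / 7 = 167823/7 = 23974.7143
Detrended value: 23350 − 23974.7143 = -624.71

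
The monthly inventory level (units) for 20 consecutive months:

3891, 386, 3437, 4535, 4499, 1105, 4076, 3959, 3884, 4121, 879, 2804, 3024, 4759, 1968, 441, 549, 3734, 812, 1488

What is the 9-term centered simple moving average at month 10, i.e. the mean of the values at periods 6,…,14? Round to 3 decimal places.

3179.000

Sum of periods 6–14: 1105 + 4076 + 3959 + 3884 + 4121 + 879 + 2804 + 3024 + 4759 = 28611
Divide by 9: 28611 / 9 = 3179.000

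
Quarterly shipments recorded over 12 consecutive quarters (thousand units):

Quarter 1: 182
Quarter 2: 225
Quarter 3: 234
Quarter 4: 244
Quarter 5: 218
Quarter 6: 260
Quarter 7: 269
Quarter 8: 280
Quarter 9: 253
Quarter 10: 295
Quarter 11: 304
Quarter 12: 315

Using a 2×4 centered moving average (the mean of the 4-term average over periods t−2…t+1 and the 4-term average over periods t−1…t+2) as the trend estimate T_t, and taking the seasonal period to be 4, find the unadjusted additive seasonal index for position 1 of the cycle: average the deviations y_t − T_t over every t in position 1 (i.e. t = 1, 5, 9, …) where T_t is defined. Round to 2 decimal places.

Season position 1 occurs at t = 5, 9 (where T_t is defined).
t=5: T_5 = 243.3750; y_5 − T_5 = 218 − 243.3750 = -25.3750
t=9: T_9 = 278.6250; y_9 − T_9 = 253 − 278.6250 = -25.6250
Mean deviation: (-25.3750 + -25.6250) / 2 = -25.50

-25.50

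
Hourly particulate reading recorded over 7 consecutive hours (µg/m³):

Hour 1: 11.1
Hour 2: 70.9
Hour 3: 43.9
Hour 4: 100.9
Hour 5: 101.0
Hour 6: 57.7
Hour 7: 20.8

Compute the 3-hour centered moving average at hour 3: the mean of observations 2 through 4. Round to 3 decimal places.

Sum of periods 2–4: 70.9 + 43.9 + 100.9 = 215.7
Divide by 3: 215.7 / 3 = 71.900

71.900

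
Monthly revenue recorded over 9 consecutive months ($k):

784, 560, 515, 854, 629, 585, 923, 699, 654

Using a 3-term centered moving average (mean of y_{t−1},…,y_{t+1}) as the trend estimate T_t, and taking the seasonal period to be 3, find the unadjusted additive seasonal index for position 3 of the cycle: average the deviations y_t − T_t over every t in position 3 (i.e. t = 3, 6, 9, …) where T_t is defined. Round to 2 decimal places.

-127.67

Season position 3 occurs at t = 3, 6 (where T_t is defined).
t=3: T_3 = 643.0000; y_3 − T_3 = 515 − 643.0000 = -128.0000
t=6: T_6 = 712.3333; y_6 − T_6 = 585 − 712.3333 = -127.3333
Mean deviation: (-128.0000 + -127.3333) / 2 = -127.67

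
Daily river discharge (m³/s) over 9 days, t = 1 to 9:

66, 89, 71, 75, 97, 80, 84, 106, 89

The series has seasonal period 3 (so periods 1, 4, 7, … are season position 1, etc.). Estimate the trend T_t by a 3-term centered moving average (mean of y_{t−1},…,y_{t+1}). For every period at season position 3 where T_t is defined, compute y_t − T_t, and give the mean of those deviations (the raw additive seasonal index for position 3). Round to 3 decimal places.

Season position 3 occurs at t = 3, 6 (where T_t is defined).
t=3: T_3 = 78.33333; y_3 − T_3 = 71 − 78.33333 = -7.33333
t=6: T_6 = 87.00000; y_6 − T_6 = 80 − 87.00000 = -7.00000
Mean deviation: (-7.33333 + -7.00000) / 2 = -7.167

-7.167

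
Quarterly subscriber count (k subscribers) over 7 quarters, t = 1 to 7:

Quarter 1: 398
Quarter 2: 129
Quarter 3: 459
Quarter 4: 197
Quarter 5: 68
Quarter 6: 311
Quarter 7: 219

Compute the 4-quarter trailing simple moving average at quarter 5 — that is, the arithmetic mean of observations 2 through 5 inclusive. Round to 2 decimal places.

213.25

Sum of periods 2–5: 129 + 459 + 197 + 68 = 853
Divide by 4: 853 / 4 = 213.25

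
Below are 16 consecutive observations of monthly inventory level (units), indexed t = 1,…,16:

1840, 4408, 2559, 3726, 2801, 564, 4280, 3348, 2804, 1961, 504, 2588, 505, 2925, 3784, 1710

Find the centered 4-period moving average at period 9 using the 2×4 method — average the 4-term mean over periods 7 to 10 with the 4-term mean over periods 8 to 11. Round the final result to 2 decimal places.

Sum over 7–10: 4280 + 3348 + 2804 + 1961 = 12393
Sum over 8–11: 3348 + 2804 + 1961 + 504 = 8617
CMA at t=9 = (12393 + 8617) / (2·4) = 21010 / 8 = 2626.25

2626.25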